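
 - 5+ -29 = - 34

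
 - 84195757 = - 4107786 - 80087971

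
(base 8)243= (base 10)163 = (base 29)5I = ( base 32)53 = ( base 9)201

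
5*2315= 11575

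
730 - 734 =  - 4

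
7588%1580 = 1268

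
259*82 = 21238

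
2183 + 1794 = 3977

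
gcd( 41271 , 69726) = 3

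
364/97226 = 182/48613  =  0.00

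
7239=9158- 1919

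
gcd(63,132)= 3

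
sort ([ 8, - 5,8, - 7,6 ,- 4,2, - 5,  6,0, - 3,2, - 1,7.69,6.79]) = [ - 7, - 5, - 5, - 4, - 3, - 1,0, 2, 2,6,6,6.79,7.69, 8,8]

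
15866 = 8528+7338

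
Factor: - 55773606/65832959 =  - 2^1*  3^1 * 7^1*17^(-1 )*73^1*18191^1*3872527^ ( - 1)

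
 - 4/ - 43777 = 4/43777 = 0.00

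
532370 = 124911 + 407459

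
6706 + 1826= 8532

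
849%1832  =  849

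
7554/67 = 7554/67 = 112.75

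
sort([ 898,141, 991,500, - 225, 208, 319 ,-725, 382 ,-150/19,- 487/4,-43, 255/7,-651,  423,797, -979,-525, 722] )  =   [ - 979, - 725, - 651,-525, - 225,-487/4, - 43,- 150/19, 255/7, 141, 208, 319,382, 423, 500,722, 797, 898,991]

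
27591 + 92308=119899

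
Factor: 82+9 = 7^1*13^1  =  91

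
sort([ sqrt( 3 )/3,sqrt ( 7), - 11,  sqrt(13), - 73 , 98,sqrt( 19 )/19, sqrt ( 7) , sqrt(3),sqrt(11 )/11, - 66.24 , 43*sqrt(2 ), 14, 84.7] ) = [ - 73,  -  66.24, - 11,sqrt(19) /19, sqrt ( 11 ) /11,sqrt(3) /3,sqrt( 3),sqrt (7) , sqrt ( 7 ),sqrt(13), 14,43*sqrt(2),84.7, 98]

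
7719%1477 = 334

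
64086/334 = 32043/167 = 191.87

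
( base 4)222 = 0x2A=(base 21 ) 20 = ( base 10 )42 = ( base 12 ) 36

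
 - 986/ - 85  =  11+3/5  =  11.60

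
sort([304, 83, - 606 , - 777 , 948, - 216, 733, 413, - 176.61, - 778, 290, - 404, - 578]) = [ - 778, - 777, - 606,-578, - 404,  -  216, - 176.61,83, 290,  304, 413, 733,  948] 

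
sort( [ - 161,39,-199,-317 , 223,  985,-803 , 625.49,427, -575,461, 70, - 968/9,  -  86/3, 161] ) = [ -803,-575, - 317, -199, - 161,-968/9, - 86/3,  39, 70,161 , 223,  427, 461,625.49,985 ]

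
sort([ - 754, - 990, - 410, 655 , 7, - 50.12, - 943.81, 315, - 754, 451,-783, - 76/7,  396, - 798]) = [ - 990, - 943.81, - 798, - 783, - 754, - 754, - 410, - 50.12, - 76/7,7,  315 , 396,451, 655] 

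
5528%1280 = 408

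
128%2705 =128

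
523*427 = 223321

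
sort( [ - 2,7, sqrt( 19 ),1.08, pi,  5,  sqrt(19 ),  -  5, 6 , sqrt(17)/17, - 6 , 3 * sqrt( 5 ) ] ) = [ - 6, - 5, - 2,sqrt(17 ) /17, 1.08, pi, sqrt( 19), sqrt( 19 ),5 , 6,  3 * sqrt(5), 7 ]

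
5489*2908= 15962012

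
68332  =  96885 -28553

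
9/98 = 9/98 = 0.09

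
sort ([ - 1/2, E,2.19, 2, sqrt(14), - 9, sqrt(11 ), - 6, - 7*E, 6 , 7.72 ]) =[ - 7 * E, - 9, - 6, - 1/2, 2, 2.19 , E, sqrt(11 ),sqrt(14),  6, 7.72]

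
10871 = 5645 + 5226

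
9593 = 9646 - 53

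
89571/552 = 29857/184 =162.27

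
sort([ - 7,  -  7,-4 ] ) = [ - 7, -7, - 4]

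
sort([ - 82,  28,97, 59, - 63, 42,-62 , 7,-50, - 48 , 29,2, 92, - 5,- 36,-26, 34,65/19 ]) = [ - 82,  -  63,-62,-50, - 48,-36 , - 26, - 5,2,65/19 , 7,28,  29, 34,42,59,92, 97]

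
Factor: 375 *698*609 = 2^1*3^2*5^3*7^1*29^1*349^1 = 159405750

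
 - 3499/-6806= 3499/6806 = 0.51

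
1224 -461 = 763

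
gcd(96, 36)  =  12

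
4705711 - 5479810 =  - 774099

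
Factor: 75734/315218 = 19^1*397^( - 2)*1993^1 = 37867/157609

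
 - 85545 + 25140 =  -60405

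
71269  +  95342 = 166611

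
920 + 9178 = 10098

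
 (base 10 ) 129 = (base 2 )10000001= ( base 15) 89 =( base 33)3U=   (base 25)54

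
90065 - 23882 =66183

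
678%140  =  118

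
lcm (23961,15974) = 47922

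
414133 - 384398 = 29735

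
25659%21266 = 4393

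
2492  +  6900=9392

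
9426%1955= 1606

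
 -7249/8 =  -7249/8 = - 906.12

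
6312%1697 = 1221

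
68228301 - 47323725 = 20904576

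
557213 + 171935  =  729148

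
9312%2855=747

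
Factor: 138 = 2^1*3^1*23^1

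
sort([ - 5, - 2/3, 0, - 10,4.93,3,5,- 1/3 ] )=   [ - 10, - 5, - 2/3,-1/3,  0, 3,  4.93, 5 ]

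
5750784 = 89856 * 64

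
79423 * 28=2223844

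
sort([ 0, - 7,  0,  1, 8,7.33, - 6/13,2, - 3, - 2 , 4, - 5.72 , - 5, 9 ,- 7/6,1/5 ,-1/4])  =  [ - 7, - 5.72,-5, - 3 , - 2 , - 7/6, - 6/13, - 1/4, 0, 0, 1/5,1,2,4,7.33,8, 9] 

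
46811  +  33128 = 79939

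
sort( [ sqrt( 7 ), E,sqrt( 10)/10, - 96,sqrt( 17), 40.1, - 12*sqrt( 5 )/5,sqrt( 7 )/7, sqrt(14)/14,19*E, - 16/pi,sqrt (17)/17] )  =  [ - 96, - 12*sqrt(5)/5 , - 16/pi,sqrt( 17)/17, sqrt( 14)/14,sqrt( 10 ) /10,  sqrt( 7 ) /7,sqrt( 7),E, sqrt ( 17),40.1,19*E]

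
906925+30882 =937807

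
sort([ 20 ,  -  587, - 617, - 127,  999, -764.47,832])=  [ - 764.47, - 617, - 587, - 127, 20,832, 999 ] 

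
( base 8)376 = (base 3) 100102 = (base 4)3332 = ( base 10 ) 254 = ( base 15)11E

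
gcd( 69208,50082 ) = 2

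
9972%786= 540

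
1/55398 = 1/55398 = 0.00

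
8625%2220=1965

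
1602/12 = 133+1/2 = 133.50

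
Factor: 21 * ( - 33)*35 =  - 3^2 * 5^1 * 7^2* 11^1 = - 24255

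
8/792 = 1/99  =  0.01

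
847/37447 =847/37447= 0.02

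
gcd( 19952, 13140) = 4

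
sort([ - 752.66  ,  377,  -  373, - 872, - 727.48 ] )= [ - 872, - 752.66,-727.48, - 373,377 ]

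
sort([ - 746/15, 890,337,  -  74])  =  [ - 74 ,-746/15,337,890]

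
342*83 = 28386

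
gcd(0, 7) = 7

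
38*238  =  9044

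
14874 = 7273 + 7601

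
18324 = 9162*2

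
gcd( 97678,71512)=14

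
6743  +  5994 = 12737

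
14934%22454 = 14934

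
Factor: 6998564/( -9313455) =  - 2^2 * 3^( - 1 )*5^( - 1 )*37^(-1 )*97^( - 1)  *  173^ (-1) * 1749641^1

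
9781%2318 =509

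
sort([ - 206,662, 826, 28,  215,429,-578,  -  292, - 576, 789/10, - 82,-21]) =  [ - 578, - 576, - 292, - 206, - 82, - 21,  28,789/10, 215 , 429, 662,  826]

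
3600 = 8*450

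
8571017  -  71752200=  -63181183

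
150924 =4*37731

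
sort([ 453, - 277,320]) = [  -  277, 320, 453 ]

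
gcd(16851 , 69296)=1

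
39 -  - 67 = 106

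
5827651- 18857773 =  - 13030122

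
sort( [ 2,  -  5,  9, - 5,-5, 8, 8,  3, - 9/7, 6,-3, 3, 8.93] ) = [ - 5,  -  5, - 5, - 3,-9/7,2, 3, 3,6, 8, 8,8.93,9] 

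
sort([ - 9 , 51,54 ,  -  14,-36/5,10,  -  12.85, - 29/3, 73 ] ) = [  -  14 ,  -  12.85,-29/3, - 9,- 36/5,  10, 51  ,  54  ,  73]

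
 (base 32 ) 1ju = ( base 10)1662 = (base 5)23122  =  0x67E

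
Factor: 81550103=71^1 * 1148593^1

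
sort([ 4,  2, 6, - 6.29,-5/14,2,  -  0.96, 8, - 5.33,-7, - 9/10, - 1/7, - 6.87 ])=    [ - 7, - 6.87, -6.29, - 5.33, - 0.96,-9/10, - 5/14 , - 1/7, 2 , 2,4, 6, 8]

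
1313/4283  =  1313/4283  =  0.31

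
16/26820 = 4/6705 = 0.00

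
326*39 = 12714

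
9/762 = 3/254 = 0.01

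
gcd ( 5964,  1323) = 21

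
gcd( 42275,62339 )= 19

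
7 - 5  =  2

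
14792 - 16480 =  - 1688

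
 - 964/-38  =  482/19 = 25.37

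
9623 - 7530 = 2093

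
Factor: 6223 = 7^2 * 127^1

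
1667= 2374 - 707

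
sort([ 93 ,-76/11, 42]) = [ - 76/11, 42,  93]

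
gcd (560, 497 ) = 7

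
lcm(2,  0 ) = 0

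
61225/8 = 61225/8 = 7653.12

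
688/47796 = 172/11949 = 0.01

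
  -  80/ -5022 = 40/2511 = 0.02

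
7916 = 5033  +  2883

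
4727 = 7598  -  2871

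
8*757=6056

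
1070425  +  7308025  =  8378450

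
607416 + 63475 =670891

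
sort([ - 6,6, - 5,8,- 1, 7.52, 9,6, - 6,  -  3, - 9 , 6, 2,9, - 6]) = [ - 9, - 6,-6,- 6, - 5, - 3,-1,2,6, 6, 6, 7.52,8, 9,  9] 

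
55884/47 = 55884/47 = 1189.02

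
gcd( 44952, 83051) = 1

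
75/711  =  25/237  =  0.11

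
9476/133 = 9476/133= 71.25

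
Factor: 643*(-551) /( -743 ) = 354293/743 = 19^1 *29^1  *  643^1 * 743^ ( - 1)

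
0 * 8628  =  0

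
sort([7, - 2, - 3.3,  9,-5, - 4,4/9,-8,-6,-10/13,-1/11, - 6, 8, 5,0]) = [ - 8, - 6  ,  -  6 ,-5,  -  4,-3.3, - 2, - 10/13,- 1/11, 0,4/9, 5 , 7,8, 9]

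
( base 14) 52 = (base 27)2i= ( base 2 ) 1001000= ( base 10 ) 72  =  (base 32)28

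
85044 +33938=118982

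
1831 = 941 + 890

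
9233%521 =376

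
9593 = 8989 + 604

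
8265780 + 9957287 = 18223067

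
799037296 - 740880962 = 58156334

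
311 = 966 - 655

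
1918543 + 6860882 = 8779425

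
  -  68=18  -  86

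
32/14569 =32/14569 = 0.00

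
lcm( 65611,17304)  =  1574664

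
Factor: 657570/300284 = 328785/150142 = 2^( - 1) * 3^1*  5^1*23^1*41^( - 1)*953^1*1831^ (-1)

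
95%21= 11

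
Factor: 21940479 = 3^2 * 11^1*221621^1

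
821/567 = 821/567 = 1.45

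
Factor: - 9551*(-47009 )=29^1*1621^1* 9551^1= 448982959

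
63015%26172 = 10671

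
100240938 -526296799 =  -426055861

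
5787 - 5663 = 124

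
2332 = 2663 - 331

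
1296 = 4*324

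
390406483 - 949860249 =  - 559453766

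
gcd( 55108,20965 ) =599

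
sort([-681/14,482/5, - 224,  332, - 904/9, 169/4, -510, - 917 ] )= [ - 917, - 510, - 224, - 904/9, - 681/14,169/4,482/5,332 ]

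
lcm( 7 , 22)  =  154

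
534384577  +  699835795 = 1234220372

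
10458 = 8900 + 1558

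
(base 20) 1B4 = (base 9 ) 763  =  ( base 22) 168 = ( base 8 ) 1160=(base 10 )624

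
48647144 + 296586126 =345233270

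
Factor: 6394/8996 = 2^( - 1)*13^ ( - 1)*23^1*139^1 * 173^( - 1 ) = 3197/4498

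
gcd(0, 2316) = 2316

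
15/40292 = 15/40292 = 0.00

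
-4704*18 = -84672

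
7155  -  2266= 4889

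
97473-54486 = 42987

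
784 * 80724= 63287616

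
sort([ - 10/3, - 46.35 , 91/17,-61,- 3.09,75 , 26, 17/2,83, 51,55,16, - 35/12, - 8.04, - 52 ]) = [  -  61, - 52, - 46.35, - 8.04, - 10/3, - 3.09, - 35/12,91/17,17/2 , 16,26,51,55 , 75,83] 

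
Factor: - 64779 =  - 3^1*11^1*13^1*151^1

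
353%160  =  33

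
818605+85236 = 903841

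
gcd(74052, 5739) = 3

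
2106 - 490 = 1616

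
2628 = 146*18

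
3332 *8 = 26656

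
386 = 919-533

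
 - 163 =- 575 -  - 412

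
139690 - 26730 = 112960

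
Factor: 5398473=3^1*89^1*20219^1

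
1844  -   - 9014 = 10858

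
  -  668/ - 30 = 22 + 4/15 = 22.27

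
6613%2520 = 1573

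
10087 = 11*917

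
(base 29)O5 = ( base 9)858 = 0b1010111101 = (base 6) 3125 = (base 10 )701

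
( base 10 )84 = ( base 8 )124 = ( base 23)3f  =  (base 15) 59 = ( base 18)4C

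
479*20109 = 9632211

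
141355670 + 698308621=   839664291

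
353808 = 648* 546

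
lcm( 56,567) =4536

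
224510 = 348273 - 123763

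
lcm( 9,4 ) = 36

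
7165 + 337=7502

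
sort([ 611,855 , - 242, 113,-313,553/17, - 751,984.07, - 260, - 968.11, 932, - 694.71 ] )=[-968.11,  -  751, - 694.71, - 313, - 260,-242,553/17,113,  611,  855,932,984.07]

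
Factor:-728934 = -2^1*3^1*31^1 * 3919^1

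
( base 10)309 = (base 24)CL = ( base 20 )F9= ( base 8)465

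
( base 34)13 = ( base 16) 25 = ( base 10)37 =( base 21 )1g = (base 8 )45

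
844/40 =211/10 =21.10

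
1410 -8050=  - 6640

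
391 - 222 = 169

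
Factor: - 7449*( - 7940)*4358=2^3*3^1*5^1 * 13^1*191^1*397^1*2179^1 = 257754171480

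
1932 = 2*966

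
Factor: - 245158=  - 2^1*122579^1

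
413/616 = 59/88  =  0.67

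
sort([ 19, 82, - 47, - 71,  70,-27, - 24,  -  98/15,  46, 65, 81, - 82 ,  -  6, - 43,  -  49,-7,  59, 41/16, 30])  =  [-82 , - 71,-49, - 47, - 43,-27 , - 24,- 7, - 98/15, - 6,  41/16,19 , 30, 46, 59,65, 70, 81,82]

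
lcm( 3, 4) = 12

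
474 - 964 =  - 490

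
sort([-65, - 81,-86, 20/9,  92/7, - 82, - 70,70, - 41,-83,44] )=[ - 86,-83,  -  82,  -  81,-70,-65, - 41, 20/9, 92/7, 44,70]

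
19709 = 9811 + 9898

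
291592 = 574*508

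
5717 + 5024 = 10741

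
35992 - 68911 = -32919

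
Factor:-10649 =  - 23^1*463^1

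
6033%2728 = 577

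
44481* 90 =4003290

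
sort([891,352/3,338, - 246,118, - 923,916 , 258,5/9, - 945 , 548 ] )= [- 945, - 923, - 246,5/9,  352/3,118,  258, 338, 548,891, 916]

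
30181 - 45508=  - 15327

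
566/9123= 566/9123  =  0.06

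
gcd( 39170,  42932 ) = 2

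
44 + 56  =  100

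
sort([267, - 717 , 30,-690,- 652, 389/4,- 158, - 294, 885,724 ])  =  [ - 717, - 690,- 652, - 294, -158, 30 , 389/4, 267,724,885 ]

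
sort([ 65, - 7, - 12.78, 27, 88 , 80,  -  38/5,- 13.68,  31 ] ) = [  -  13.68,-12.78,-38/5, - 7,27,31,65,80, 88 ] 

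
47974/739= 64  +  678/739 = 64.92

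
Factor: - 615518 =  - 2^1*307759^1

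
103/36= 103/36  =  2.86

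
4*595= 2380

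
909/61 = 909/61 = 14.90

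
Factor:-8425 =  - 5^2*337^1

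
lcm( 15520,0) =0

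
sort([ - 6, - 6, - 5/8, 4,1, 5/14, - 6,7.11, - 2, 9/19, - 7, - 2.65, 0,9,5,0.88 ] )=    [ - 7, - 6, - 6, - 6, - 2.65, - 2, - 5/8 , 0,5/14, 9/19,0.88,1,4,5,7.11,9 ] 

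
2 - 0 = 2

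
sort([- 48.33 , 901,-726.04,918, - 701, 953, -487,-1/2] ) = [ - 726.04, - 701, - 487,-48.33,-1/2, 901, 918, 953] 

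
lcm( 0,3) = 0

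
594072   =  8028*74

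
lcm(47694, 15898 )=47694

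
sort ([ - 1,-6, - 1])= [ - 6, - 1, -1] 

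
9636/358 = 26 + 164/179 = 26.92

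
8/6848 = 1/856 = 0.00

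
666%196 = 78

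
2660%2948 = 2660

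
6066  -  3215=2851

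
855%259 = 78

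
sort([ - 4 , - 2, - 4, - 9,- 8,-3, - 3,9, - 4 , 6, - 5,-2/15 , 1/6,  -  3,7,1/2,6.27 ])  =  [ - 9  , -8, - 5, - 4, - 4, - 4, - 3, - 3,-3, - 2, - 2/15, 1/6,1/2,6 , 6.27,7,9 ] 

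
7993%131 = 2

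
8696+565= 9261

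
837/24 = 34+7/8  =  34.88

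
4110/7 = 587 + 1/7 = 587.14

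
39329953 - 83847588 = - 44517635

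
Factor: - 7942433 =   -  29^1*103^1 * 2659^1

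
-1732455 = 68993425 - 70725880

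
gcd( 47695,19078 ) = 9539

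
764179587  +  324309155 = 1088488742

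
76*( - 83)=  - 6308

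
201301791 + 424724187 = 626025978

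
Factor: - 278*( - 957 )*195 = 2^1*3^2 * 5^1*11^1*13^1*29^1*139^1 = 51878970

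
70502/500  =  141 + 1/250=141.00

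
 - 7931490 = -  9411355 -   -  1479865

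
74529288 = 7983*9336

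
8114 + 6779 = 14893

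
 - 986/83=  - 986/83= - 11.88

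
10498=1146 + 9352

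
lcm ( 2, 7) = 14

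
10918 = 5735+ 5183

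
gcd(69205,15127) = 1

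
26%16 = 10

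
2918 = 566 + 2352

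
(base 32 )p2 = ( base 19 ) 244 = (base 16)322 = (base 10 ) 802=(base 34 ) nk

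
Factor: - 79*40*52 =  - 2^5 * 5^1*13^1*79^1 = -  164320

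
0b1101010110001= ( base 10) 6833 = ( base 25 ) an8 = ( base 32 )6LH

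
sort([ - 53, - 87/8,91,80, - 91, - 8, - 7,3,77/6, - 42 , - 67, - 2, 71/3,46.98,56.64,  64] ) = [ - 91, - 67,-53, - 42 , - 87/8,-8, - 7, - 2, 3,  77/6,71/3 , 46.98, 56.64,64,80,91]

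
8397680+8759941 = 17157621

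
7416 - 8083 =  - 667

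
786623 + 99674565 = 100461188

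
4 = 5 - 1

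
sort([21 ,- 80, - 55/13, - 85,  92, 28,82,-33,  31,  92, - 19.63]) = [ - 85, - 80 , - 33 , - 19.63 , - 55/13,  21, 28,31, 82,92,  92 ]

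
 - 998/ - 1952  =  499/976 = 0.51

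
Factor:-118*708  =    -  83544  =  -2^3 * 3^1*59^2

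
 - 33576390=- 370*90747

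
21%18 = 3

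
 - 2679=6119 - 8798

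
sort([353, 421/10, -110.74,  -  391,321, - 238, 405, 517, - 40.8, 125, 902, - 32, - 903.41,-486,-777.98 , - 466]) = [ - 903.41, - 777.98, - 486, - 466, - 391, - 238, - 110.74, - 40.8, - 32,421/10, 125,321 , 353 , 405 , 517,902 ] 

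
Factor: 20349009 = 3^3*709^1*1063^1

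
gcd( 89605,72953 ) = 1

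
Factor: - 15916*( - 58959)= 938391444=2^2*3^2*23^1*173^1 * 6551^1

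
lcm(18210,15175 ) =91050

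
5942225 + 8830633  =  14772858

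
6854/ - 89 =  - 78 + 88/89=- 77.01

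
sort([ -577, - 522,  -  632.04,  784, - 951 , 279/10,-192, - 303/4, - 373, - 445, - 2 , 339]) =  [ - 951, - 632.04, - 577,-522, - 445, - 373 , - 192, - 303/4,  -  2, 279/10 , 339, 784]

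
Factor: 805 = 5^1*7^1*23^1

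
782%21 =5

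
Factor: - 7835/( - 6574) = 2^( - 1 )*5^1*19^ (- 1 ) * 173^( - 1)*1567^1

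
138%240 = 138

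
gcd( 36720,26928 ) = 2448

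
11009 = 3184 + 7825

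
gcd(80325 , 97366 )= 1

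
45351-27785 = 17566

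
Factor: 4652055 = 3^2 * 5^1*19^1*5441^1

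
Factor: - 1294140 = -2^2 * 3^1*5^1*21569^1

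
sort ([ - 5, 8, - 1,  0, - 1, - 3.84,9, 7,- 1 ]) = [ - 5, - 3.84, - 1, - 1, - 1,0, 7, 8, 9] 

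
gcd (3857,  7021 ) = 7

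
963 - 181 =782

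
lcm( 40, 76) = 760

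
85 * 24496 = 2082160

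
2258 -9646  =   - 7388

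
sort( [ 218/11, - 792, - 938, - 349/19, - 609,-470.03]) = [ - 938, - 792, - 609, - 470.03, - 349/19,218/11]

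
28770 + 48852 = 77622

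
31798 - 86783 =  - 54985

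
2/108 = 1/54 = 0.02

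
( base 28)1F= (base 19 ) 25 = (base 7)61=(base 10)43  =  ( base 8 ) 53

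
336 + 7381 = 7717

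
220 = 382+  - 162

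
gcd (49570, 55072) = 2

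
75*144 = 10800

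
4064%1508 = 1048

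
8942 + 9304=18246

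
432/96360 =18/4015 = 0.00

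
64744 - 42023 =22721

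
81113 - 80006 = 1107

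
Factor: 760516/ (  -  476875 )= - 2^2 *5^(  -  4)*7^(-1)*109^( - 1)*190129^1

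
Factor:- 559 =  - 13^1*43^1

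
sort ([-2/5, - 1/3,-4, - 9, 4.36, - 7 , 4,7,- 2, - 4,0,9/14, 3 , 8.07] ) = [ - 9,  -  7, - 4, - 4, - 2, - 2/5, - 1/3, 0, 9/14, 3,  4,4.36, 7 , 8.07]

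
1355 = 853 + 502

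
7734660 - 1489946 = 6244714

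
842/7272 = 421/3636 = 0.12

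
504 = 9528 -9024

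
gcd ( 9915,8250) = 15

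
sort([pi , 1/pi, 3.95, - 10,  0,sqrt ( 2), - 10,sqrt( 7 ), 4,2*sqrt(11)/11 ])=[ - 10, - 10,0,1/pi,  2*sqrt( 11 ) /11,sqrt ( 2 ), sqrt( 7 ),pi, 3.95, 4 ]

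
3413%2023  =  1390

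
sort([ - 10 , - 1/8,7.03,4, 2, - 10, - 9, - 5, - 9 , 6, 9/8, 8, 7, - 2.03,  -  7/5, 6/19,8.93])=[ - 10, - 10, - 9, - 9, - 5, - 2.03, - 7/5 , - 1/8,  6/19, 9/8,2,4, 6,7,7.03, 8, 8.93] 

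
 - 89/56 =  - 89/56 = -1.59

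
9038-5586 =3452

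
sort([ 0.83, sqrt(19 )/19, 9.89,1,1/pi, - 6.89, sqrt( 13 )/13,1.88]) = [-6.89, sqrt( 19)/19,sqrt(13 )/13, 1/pi,0.83, 1,1.88,9.89]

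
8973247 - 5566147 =3407100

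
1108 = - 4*(  -  277)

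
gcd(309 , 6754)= 1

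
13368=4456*3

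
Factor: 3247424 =2^6*50741^1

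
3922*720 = 2823840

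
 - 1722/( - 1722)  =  1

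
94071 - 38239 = 55832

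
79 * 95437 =7539523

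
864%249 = 117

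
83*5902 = 489866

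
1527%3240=1527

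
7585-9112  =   - 1527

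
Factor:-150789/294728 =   -  2^(-3)*3^1*7^( - 1)*19^(- 1)*277^( -1)*50263^1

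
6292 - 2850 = 3442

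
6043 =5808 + 235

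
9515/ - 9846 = - 1+331/9846= - 0.97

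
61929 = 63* 983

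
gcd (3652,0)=3652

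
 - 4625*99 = - 457875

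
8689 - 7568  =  1121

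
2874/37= 2874/37 = 77.68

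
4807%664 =159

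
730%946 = 730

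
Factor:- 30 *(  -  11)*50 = 2^2*3^1*5^3 * 11^1 = 16500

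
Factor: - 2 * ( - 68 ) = 136 = 2^3 * 17^1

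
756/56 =13 + 1/2 =13.50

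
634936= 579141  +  55795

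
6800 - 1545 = 5255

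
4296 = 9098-4802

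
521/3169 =521/3169= 0.16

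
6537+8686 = 15223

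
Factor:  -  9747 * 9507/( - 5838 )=30888243/1946= 2^( - 1)*3^3*7^( - 1 )*19^2*139^( - 1)*3169^1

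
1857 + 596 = 2453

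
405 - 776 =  - 371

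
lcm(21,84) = 84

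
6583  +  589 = 7172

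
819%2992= 819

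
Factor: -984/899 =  - 2^3*3^1*29^( - 1)*31^(-1 )*41^1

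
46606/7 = 6658= 6658.00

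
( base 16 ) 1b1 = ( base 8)661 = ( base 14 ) 22d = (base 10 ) 433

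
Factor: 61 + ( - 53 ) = 2^3 = 8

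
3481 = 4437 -956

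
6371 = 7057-686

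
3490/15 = 232 + 2/3  =  232.67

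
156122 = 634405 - 478283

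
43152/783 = 55+ 1/9 = 55.11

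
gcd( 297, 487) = 1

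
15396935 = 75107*205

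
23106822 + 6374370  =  29481192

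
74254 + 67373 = 141627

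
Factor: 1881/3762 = 2^( - 1 ) = 1/2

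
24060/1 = 24060 = 24060.00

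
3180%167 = 7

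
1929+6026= 7955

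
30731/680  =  30731/680 = 45.19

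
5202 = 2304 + 2898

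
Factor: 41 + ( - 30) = 11^1 = 11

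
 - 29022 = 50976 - 79998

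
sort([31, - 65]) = [ - 65,  31]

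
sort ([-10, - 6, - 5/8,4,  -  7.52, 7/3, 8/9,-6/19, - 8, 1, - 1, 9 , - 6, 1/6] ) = [ - 10,-8, - 7.52,-6, - 6, - 1, - 5/8, - 6/19, 1/6, 8/9,1,7/3 , 4, 9] 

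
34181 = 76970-42789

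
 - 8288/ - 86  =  96 + 16/43= 96.37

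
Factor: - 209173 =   -  209173^1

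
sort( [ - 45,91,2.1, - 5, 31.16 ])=[-45,-5, 2.1  ,  31.16,91]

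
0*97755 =0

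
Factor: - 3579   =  - 3^1*1193^1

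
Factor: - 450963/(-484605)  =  5^ (-1)*11^( - 2) *563^1 =563/605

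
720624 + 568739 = 1289363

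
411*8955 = 3680505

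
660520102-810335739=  - 149815637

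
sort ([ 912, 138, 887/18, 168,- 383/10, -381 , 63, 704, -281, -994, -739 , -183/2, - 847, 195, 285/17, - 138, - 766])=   [ - 994,-847  , - 766,  -  739, - 381, - 281  , - 138 , - 183/2, - 383/10, 285/17 , 887/18, 63, 138, 168, 195,704, 912]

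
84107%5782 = 3159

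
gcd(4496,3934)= 562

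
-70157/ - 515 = 70157/515 =136.23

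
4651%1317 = 700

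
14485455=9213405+5272050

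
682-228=454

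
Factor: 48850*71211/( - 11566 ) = - 1739328675/5783 =-3^1 * 5^2*7^1*  977^1*3391^1*5783^( - 1)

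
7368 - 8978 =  - 1610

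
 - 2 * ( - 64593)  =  129186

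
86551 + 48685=135236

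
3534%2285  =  1249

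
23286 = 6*3881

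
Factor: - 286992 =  - 2^4 * 3^2 *1993^1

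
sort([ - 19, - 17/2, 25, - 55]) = [-55 ,-19, - 17/2, 25] 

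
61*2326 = 141886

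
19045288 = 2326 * 8188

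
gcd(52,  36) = 4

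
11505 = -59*( - 195 ) 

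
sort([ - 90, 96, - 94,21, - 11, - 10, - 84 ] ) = [ - 94, - 90, - 84, - 11, - 10 , 21, 96 ]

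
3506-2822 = 684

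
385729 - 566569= - 180840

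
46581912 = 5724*8138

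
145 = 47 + 98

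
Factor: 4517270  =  2^1*5^1*557^1*811^1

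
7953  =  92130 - 84177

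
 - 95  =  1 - 96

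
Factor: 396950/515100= 2^( - 1 )*3^(  -  1 ) * 101^( - 1)*467^1  =  467/606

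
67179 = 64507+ 2672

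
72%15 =12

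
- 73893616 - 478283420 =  - 552177036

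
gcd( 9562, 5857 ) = 1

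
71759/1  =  71759 =71759.00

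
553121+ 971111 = 1524232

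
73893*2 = 147786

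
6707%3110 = 487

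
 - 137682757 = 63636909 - 201319666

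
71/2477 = 71/2477 = 0.03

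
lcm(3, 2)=6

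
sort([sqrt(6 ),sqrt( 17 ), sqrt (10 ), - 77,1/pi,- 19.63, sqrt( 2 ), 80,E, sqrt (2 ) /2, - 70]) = [ - 77, - 70, - 19.63, 1/pi , sqrt( 2) /2, sqrt( 2), sqrt(6 ), E, sqrt(10 ), sqrt(17 ), 80 ]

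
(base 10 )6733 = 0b1101001001101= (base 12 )3A91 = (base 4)1221031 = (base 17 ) 1651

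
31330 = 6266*5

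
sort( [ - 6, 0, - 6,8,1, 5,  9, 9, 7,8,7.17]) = [ - 6, - 6,0 , 1 , 5, 7,7.17,8,8, 9,9]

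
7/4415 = 7/4415 = 0.00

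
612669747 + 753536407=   1366206154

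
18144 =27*672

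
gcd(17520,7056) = 48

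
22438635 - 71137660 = - 48699025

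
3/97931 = 3/97931 =0.00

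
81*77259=6257979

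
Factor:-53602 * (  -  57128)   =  2^4 * 37^1 * 193^1*26801^1 =3062175056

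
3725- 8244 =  - 4519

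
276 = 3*92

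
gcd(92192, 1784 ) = 8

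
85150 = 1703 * 50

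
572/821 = 572/821 = 0.70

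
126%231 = 126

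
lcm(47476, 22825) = 1186900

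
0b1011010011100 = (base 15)1AAD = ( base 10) 5788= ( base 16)169c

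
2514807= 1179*2133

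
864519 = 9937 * 87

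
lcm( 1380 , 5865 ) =23460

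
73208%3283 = 982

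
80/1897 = 80/1897 = 0.04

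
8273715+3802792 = 12076507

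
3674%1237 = 1200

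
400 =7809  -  7409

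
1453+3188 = 4641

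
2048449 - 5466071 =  - 3417622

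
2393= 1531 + 862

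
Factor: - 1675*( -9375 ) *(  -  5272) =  - 2^3*3^1*5^7*67^1 * 659^1 = -82786875000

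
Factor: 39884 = 2^2*13^2*59^1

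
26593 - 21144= 5449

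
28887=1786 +27101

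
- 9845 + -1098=-10943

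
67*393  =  26331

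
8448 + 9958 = 18406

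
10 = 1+9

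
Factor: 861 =3^1*7^1*41^1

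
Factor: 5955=3^1*5^1*397^1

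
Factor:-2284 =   -  2^2*571^1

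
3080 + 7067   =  10147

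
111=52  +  59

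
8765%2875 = 140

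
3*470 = 1410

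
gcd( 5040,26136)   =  72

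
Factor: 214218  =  2^1*3^3 *3967^1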